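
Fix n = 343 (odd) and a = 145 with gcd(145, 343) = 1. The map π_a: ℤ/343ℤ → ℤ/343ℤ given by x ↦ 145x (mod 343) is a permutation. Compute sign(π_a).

Trace 194: π^k(194) = [194, 4, 237, 65, 164, 113, 264] for k=0..6.
4 cycles of lengths [294, 42, 6, 1].
With 4 cycles on 343 points, sign = (−1)^{343−4} = -1.
Zolotarev: (145|343) = -1, matching the cycle-count sign.

-1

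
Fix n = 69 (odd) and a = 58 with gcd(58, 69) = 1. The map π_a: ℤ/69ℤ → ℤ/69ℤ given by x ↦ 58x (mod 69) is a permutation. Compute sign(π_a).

+1

Orbit of 25 under x↦58x: [25, 1, 58, 52, 49, 13, 64]… (length divides ord_69(58)).
The orbit structure of x ↦ 58x mod 69: 9 orbits of sizes [11, 11, 11, 11, 11, 11, 1, 1, 1].
With 9 cycles on 69 points, sign = (−1)^{69−9} = +1.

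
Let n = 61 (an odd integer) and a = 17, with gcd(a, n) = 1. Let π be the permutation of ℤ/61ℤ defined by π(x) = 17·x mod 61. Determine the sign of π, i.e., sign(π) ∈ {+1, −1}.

-1

Trace 55: π^k(55) = [55, 20, 35, 46, 50, 57, 54] for k=0..6.
2 cycles of lengths [60, 1].
sign(π) = (−1)^{n − #cycles} = (−1)^{61−2} = (−1)^59 = -1.
(17|61)_J = -1 (Zolotarev's lemma cross-check).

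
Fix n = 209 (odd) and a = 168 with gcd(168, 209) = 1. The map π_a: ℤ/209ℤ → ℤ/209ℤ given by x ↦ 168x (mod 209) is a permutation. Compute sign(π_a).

Trace 199: π^k(199) = [199, 201, 119, 137, 26, 188, 25] for k=0..6.
Decompose π into cycles: lengths [45, 45, 45, 45, 9, 9, 5, 5, 1] (9 cycles, including the fixed point 0).
With 9 cycles on 209 points, sign = (−1)^{209−9} = +1.
(168|209)_J = +1 (Zolotarev's lemma cross-check).

+1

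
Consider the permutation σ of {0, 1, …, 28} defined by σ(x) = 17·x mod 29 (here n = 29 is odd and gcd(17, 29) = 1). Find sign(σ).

Orbit of 1 under x↦17x: [1, 17, 28, 12]… (length divides ord_29(17)).
π_17 has 8 disjoint cycles with lengths [4, 4, 4, 4, 4, 4, 4, 1] on {0,…,28}.
n − c = 29 − 8 = 21; sign = (−1)^21 = -1.
Via Zolotarev, sign(π_{17}) = (17|29) = -1.

-1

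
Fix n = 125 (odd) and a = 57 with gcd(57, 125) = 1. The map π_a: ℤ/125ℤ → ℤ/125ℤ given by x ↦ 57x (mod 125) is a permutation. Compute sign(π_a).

Start at x=57: 57 → 124 → 68 → 1 → 57 (one orbit).
32 cycles of lengths [4, 4, 4, 4, 4, 4, 4, 4, 4, 4, 4, 4, 4, 4, 4, 4, 4, 4, 4, 4, 4, 4, 4, 4, 4, 4, 4, 4, 4, 4, 4, 1].
32 cycles on 125: each ℓ→(−1)^(ℓ−1), product (−1)^93 = -1.

-1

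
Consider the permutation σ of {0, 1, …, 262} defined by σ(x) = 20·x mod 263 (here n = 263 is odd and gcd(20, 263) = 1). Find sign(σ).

Start at x=171: 171 → 1 → 20 → 137 → 110 → 96 → 79 → … (one orbit).
2 cycles of lengths [262, 1].
n − c = 263 − 2 = 261; sign = (−1)^261 = -1.

-1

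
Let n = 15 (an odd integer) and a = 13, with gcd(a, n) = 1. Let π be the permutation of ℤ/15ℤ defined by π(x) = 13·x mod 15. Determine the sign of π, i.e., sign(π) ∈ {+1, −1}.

Orbit of 7 under x↦13x: [7, 1, 13, 4]… (length divides ord_15(13)).
6 cycles of lengths [4, 4, 4, 1, 1, 1].
Σ(ℓ_i−1) = 15−6 = 9; sign = (−1)^9 = -1.
Via Zolotarev, sign(π_{13}) = (13|15) = -1.

-1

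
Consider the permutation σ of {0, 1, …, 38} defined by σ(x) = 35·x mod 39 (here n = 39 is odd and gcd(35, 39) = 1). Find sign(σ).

-1

Trace 22: π^k(22) = [22, 29, 1, 35, 16, 14] for k=0..5.
π_35 has 10 disjoint cycles with lengths [6, 6, 6, 6, 3, 3, 3, 3, 2, 1] on {0,…,38}.
sign(π) = (−1)^{n − #cycles} = (−1)^{39−10} = (−1)^29 = -1.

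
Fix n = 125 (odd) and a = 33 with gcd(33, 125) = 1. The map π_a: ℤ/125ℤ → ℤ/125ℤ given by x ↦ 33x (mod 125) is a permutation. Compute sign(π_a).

Orbit of 122 under x↦33x: [122, 26, 108, 64, 112, 71, 93]… (length divides ord_125(33)).
4 cycles of lengths [100, 20, 4, 1].
125 − 4 = 121 transpositions; sign(π) = (−1)^121 = -1.

-1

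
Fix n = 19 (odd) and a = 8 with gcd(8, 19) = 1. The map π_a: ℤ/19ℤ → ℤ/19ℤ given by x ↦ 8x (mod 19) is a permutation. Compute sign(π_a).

-1

Start at x=1: 1 → 8 → 7 → 18 → 11 → 12 → 1 (one orbit).
Decompose π into cycles: lengths [6, 6, 6, 1] (4 cycles, including the fixed point 0).
n − c = 19 − 4 = 15; sign = (−1)^15 = -1.
The Jacobi symbol (8|19) = -1 (Zolotarev) agrees.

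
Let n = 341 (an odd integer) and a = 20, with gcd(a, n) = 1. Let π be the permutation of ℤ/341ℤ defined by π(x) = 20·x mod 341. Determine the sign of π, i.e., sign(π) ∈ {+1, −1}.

Start at x=267: 267 → 225 → 67 → 317 → 202 → 289 → 324 → … (one orbit).
π_20 has 25 disjoint cycles with lengths [15, 15, 15, 15, 15, 15, 15, 15, 15, 15, 15, 15, 15, 15, 15, 15, 15, 15, 15, 15, 15, 15, 5, 5, 1] on {0,…,340}.
n − c = 341 − 25 = 316; sign = (−1)^316 = +1.

+1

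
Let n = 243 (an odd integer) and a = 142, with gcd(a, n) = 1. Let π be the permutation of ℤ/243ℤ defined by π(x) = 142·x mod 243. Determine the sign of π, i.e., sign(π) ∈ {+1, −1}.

+1

Orbit of 7 under x↦142x: [7, 22, 208, 133, 175, 64, 97]… (length divides ord_243(142)).
π_142 has 11 disjoint cycles with lengths [81, 81, 27, 27, 9, 9, 3, 3, 1, 1, 1] on {0,…,242}.
11 cycles on 243: each ℓ→(−1)^(ℓ−1), product (−1)^232 = +1.
Check: (142/243) = +1 by Zolotarev.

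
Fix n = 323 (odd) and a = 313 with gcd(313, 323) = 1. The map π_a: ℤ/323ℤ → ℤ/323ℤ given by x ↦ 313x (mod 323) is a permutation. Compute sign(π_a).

-1

Orbit of 125 under x↦313x: [125, 42, 226, 1, 313, 100, 292]… (length divides ord_323(313)).
6 cycles of lengths [144, 144, 16, 9, 9, 1].
Σ(ℓ_i−1) = 323−6 = 317; sign = (−1)^317 = -1.
Zolotarev: (313|323) = -1, matching the cycle-count sign.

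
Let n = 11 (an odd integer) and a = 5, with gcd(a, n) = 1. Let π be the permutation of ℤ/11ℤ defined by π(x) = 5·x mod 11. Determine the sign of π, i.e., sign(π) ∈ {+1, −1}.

+1

Trace 5: π^k(5) = [5, 3, 4, 9, 1] for k=0..4.
Decompose π into cycles: lengths [5, 5, 1] (3 cycles, including the fixed point 0).
n − c = 11 − 3 = 8; sign = (−1)^8 = +1.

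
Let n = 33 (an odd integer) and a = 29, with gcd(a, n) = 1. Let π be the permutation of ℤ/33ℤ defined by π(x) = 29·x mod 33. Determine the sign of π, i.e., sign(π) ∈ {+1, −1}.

+1

Trace 31: π^k(31) = [31, 8, 1, 29, 16, 2, 25] for k=0..6.
5 cycles of lengths [10, 10, 10, 2, 1].
n − c = 33 − 5 = 28; sign = (−1)^28 = +1.
Via Zolotarev, sign(π_{29}) = (29|33) = +1.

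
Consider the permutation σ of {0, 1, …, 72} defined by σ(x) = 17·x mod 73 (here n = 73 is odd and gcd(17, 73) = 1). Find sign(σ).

-1

Trace 65: π^k(65) = [65, 10, 24, 43, 1, 17, 70] for k=0..6.
Cycle lengths of π_17 on ℤ/73ℤ: [24, 24, 24, 1]; 4 cycles in total.
n − c = 73 − 4 = 69; sign = (−1)^69 = -1.
Via Zolotarev, sign(π_{17}) = (17|73) = -1.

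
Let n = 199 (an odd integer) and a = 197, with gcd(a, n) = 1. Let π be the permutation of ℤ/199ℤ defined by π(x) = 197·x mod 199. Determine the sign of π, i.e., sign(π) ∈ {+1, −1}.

-1

Orbit of 141 under x↦197x: [141, 116, 166, 66, 67, 65, 69]… (length divides ord_199(197)).
The orbit structure of x ↦ 197x mod 199: 2 orbits of sizes [198, 1].
Σ(ℓ_i−1) = 199−2 = 197; sign = (−1)^197 = -1.
(197|199)_J = -1 (Zolotarev's lemma cross-check).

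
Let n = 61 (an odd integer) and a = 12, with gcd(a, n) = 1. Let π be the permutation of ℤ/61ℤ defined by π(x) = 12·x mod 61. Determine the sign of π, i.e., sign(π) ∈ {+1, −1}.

Trace 20: π^k(20) = [20, 57, 13, 34, 42, 16, 9] for k=0..6.
Cycle type of π: 15×4 + 1; total 5 cycles.
sign(π) = (−1)^{n − #cycles} = (−1)^{61−5} = (−1)^56 = +1.
Check: (12/61) = +1 by Zolotarev.

+1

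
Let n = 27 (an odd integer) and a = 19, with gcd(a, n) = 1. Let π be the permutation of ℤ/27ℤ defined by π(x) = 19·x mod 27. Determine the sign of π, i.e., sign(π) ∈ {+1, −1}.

Orbit of 19 under x↦19x: [19, 10, 1]… (length divides ord_27(19)).
π_19 has 15 disjoint cycles with lengths [3, 3, 3, 3, 3, 3, 1, 1, 1, 1, 1, 1, 1, 1, 1] on {0,…,26}.
Σ(ℓ_i−1) = 27−15 = 12; sign = (−1)^12 = +1.
Zolotarev: (19|27) = +1, matching the cycle-count sign.

+1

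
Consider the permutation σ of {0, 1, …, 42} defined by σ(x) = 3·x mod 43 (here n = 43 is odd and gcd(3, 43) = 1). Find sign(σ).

-1

Trace 39: π^k(39) = [39, 31, 7, 21, 20, 17, 8] for k=0..6.
2 cycles of lengths [42, 1].
Σ(ℓ_i−1) = 43−2 = 41; sign = (−1)^41 = -1.
Zolotarev: (3|43) = -1, matching the cycle-count sign.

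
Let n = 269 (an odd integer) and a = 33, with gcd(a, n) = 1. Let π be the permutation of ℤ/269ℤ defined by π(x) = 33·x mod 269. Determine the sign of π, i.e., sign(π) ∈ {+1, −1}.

Start at x=241: 241 → 152 → 174 → 93 → 110 → 133 → 85 → … (one orbit).
π_33 has 2 disjoint cycles with lengths [268, 1] on {0,…,268}.
n − c = 269 − 2 = 267; sign = (−1)^267 = -1.
Check: (33/269) = -1 by Zolotarev.

-1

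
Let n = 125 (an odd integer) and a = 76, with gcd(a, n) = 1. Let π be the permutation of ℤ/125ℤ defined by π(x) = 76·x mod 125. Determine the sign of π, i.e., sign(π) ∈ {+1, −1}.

Trace 26: π^k(26) = [26, 101, 51, 1, 76] for k=0..4.
45 cycles of lengths [5, 5, 5, 5, 5, 5, 5, 5, 5, 5, 5, 5, 5, 5, 5, 5, 5, 5, 5, 5, 1, 1, 1, 1, 1, 1, 1, 1, 1, 1, 1, 1, 1, 1, 1, 1, 1, 1, 1, 1, 1, 1, 1, 1, 1].
45 cycles on 125: each ℓ→(−1)^(ℓ−1), product (−1)^80 = +1.
Via Zolotarev, sign(π_{76}) = (76|125) = +1.

+1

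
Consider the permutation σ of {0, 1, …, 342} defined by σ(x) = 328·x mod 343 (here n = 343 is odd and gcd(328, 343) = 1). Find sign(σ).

Orbit of 153 under x↦328x: [153, 106, 125, 183, 342, 15, 118]… (length divides ord_343(328)).
Cycle type of π: 98×3 + 14×3 + 2×3 + 1; total 10 cycles.
sign(π) = (−1)^{n − #cycles} = (−1)^{343−10} = (−1)^333 = -1.
(328|343)_J = -1 (Zolotarev's lemma cross-check).

-1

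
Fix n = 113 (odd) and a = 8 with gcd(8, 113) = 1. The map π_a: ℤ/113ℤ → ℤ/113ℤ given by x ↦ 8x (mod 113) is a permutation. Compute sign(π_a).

Start at x=106: 106 → 57 → 4 → 32 → 30 → 14 → 112 → … (one orbit).
π_8 has 5 disjoint cycles with lengths [28, 28, 28, 28, 1] on {0,…,112}.
5 cycles on 113: each ℓ→(−1)^(ℓ−1), product (−1)^108 = +1.

+1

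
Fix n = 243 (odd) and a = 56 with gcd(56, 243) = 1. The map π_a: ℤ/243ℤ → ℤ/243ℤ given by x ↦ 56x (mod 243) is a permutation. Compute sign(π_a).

Orbit of 109 under x↦56x: [109, 29, 166, 62, 70, 32, 91]… (length divides ord_243(56)).
Cycle type of π: 162 + 54 + 18 + 6 + 2 + 1; total 6 cycles.
6 cycles on 243: each ℓ→(−1)^(ℓ−1), product (−1)^237 = -1.
The Jacobi symbol (56|243) = -1 (Zolotarev) agrees.

-1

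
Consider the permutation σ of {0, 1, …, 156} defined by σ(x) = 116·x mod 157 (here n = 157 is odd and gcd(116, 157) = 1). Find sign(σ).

-1

Trace 41: π^k(41) = [41, 46, 155, 82, 92, 153, 7] for k=0..6.
4 cycles of lengths [52, 52, 52, 1].
Σ(ℓ_i−1) = 157−4 = 153; sign = (−1)^153 = -1.
(116|157)_J = -1 (Zolotarev's lemma cross-check).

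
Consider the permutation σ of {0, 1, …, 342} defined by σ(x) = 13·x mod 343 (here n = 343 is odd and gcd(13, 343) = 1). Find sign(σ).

-1

Start at x=204: 204 → 251 → 176 → 230 → 246 → 111 → 71 → … (one orbit).
Cycle type of π: 98×3 + 14×3 + 2×3 + 1; total 10 cycles.
With 10 cycles on 343 points, sign = (−1)^{343−10} = -1.
Via Zolotarev, sign(π_{13}) = (13|343) = -1.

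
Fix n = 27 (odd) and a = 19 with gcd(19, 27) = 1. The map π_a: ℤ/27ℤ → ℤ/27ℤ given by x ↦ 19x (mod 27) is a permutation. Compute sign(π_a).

Orbit of 10 under x↦19x: [10, 1, 19]… (length divides ord_27(19)).
π_19 has 15 disjoint cycles with lengths [3, 3, 3, 3, 3, 3, 1, 1, 1, 1, 1, 1, 1, 1, 1] on {0,…,26}.
With 15 cycles on 27 points, sign = (−1)^{27−15} = +1.
Via Zolotarev, sign(π_{19}) = (19|27) = +1.

+1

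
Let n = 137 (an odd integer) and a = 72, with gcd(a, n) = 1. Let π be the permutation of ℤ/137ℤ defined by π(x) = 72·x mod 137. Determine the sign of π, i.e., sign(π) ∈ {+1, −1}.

+1

Start at x=59: 59 → 1 → 72 → 115 → 60 → 73 → 50 → … (one orbit).
The orbit structure of x ↦ 72x mod 137: 9 orbits of sizes [17, 17, 17, 17, 17, 17, 17, 17, 1].
Σ(ℓ_i−1) = 137−9 = 128; sign = (−1)^128 = +1.
Check: (72/137) = +1 by Zolotarev.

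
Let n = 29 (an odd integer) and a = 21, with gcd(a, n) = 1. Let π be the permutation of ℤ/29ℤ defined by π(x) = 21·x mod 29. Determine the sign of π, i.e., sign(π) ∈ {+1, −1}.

-1

Start at x=1: 1 → 21 → 6 → 10 → 7 → 2 → 13 → … (one orbit).
Cycle lengths of π_21 on ℤ/29ℤ: [28, 1]; 2 cycles in total.
2 cycles on 29: each ℓ→(−1)^(ℓ−1), product (−1)^27 = -1.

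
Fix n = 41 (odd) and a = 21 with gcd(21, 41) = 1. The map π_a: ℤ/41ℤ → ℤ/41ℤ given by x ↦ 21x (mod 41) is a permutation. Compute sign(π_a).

Trace 37: π^k(37) = [37, 39, 40, 20, 10, 5, 23] for k=0..6.
π_21 has 3 disjoint cycles with lengths [20, 20, 1] on {0,…,40}.
41 − 3 = 38 transpositions; sign(π) = (−1)^38 = +1.
Check: (21/41) = +1 by Zolotarev.

+1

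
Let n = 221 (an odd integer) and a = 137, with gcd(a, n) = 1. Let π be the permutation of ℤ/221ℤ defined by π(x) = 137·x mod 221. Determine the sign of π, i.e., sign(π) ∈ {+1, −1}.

Trace 188: π^k(188) = [188, 120, 86, 69, 171, 1, 137] for k=0..6.
34 cycles of lengths [12, 12, 12, 12, 12, 12, 12, 12, 12, 12, 12, 12, 12, 12, 12, 12, 12, 1, 1, 1, 1, 1, 1, 1, 1, 1, 1, 1, 1, 1, 1, 1, 1, 1].
With 34 cycles on 221 points, sign = (−1)^{221−34} = -1.
(137|221)_J = -1 (Zolotarev's lemma cross-check).

-1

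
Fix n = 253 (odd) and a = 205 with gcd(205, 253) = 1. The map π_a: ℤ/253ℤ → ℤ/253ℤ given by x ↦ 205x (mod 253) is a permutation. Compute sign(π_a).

Orbit of 192 under x↦205x: [192, 145, 124, 120, 59, 204, 75]… (length divides ord_253(205)).
5 cycles of lengths [110, 110, 22, 10, 1].
With 5 cycles on 253 points, sign = (−1)^{253−5} = +1.
Via Zolotarev, sign(π_{205}) = (205|253) = +1.

+1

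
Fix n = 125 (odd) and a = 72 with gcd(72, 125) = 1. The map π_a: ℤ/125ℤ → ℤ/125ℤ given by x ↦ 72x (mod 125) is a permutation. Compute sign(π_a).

-1

Orbit of 99 under x↦72x: [99, 3, 91, 52, 119, 68, 21]… (length divides ord_125(72)).
Cycle lengths of π_72 on ℤ/125ℤ: [100, 20, 4, 1]; 4 cycles in total.
4 cycles on 125: each ℓ→(−1)^(ℓ−1), product (−1)^121 = -1.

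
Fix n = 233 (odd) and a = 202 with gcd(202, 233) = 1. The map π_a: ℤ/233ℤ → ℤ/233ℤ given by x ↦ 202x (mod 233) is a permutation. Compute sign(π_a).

Trace 31: π^k(31) = [31, 204, 200, 91, 208, 76, 207] for k=0..6.
Cycle type of π: 116×2 + 1; total 3 cycles.
sign(π) = (−1)^{n − #cycles} = (−1)^{233−3} = (−1)^230 = +1.
Via Zolotarev, sign(π_{202}) = (202|233) = +1.

+1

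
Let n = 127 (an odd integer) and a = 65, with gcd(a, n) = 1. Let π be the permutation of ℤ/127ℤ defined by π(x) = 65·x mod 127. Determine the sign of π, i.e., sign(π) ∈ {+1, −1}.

Trace 10: π^k(10) = [10, 15, 86, 2, 3, 68, 102] for k=0..6.
Cycle type of π: 126 + 1; total 2 cycles.
127 − 2 = 125 transpositions; sign(π) = (−1)^125 = -1.
Via Zolotarev, sign(π_{65}) = (65|127) = -1.

-1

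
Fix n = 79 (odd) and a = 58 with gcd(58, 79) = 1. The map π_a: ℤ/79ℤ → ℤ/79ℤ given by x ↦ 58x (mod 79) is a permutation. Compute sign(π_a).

-1

Start at x=78: 78 → 21 → 33 → 18 → 17 → 38 → 71 → … (one orbit).
The orbit structure of x ↦ 58x mod 79: 4 orbits of sizes [26, 26, 26, 1].
n − c = 79 − 4 = 75; sign = (−1)^75 = -1.
Check: (58/79) = -1 by Zolotarev.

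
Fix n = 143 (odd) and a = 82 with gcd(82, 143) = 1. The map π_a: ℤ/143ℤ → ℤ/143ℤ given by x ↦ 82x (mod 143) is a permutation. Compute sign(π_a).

Orbit of 38 under x↦82x: [38, 113, 114, 53, 56, 16, 25]… (length divides ord_143(82)).
Cycle lengths of π_82 on ℤ/143ℤ: [30, 30, 30, 30, 6, 6, 5, 5, 1]; 9 cycles in total.
With 9 cycles on 143 points, sign = (−1)^{143−9} = +1.

+1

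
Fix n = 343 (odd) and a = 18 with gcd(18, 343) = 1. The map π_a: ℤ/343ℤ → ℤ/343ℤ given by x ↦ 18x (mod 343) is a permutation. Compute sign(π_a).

+1

Orbit of 18 under x↦18x: [18, 324, 1]… (length divides ord_343(18)).
The orbit structure of x ↦ 18x mod 343: 115 orbits of sizes [3, 3, 3, 3, 3, 3, 3, 3, 3, 3, 3, 3, 3, 3, 3, 3, 3, 3, 3, 3, 3, 3, 3, 3, 3, 3, 3, 3, 3, 3, 3, 3, 3, 3, 3, 3, 3, 3, 3, 3, 3, 3, 3, 3, 3, 3, 3, 3, 3, 3, 3, 3, 3, 3, 3, 3, 3, 3, 3, 3, 3, 3, 3, 3, 3, 3, 3, 3, 3, 3, 3, 3, 3, 3, 3, 3, 3, 3, 3, 3, 3, 3, 3, 3, 3, 3, 3, 3, 3, 3, 3, 3, 3, 3, 3, 3, 3, 3, 3, 3, 3, 3, 3, 3, 3, 3, 3, 3, 3, 3, 3, 3, 3, 3, 1].
sign(π) = (−1)^{n − #cycles} = (−1)^{343−115} = (−1)^228 = +1.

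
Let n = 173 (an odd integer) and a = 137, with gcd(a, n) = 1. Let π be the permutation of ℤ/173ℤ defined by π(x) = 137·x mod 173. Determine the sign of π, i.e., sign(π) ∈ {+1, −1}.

+1

Start at x=43: 43 → 9 → 22 → 73 → 140 → 150 → 136 → … (one orbit).
π_137 has 3 disjoint cycles with lengths [86, 86, 1] on {0,…,172}.
3 cycles on 173: each ℓ→(−1)^(ℓ−1), product (−1)^170 = +1.
Check: (137/173) = +1 by Zolotarev.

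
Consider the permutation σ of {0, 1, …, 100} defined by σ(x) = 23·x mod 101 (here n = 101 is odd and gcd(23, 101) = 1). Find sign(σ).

+1

Orbit of 80 under x↦23x: [80, 22, 1, 23, 24, 47, 71]… (length divides ord_101(23)).
The orbit structure of x ↦ 23x mod 101: 3 orbits of sizes [50, 50, 1].
101 − 3 = 98 transpositions; sign(π) = (−1)^98 = +1.
Zolotarev: (23|101) = +1, matching the cycle-count sign.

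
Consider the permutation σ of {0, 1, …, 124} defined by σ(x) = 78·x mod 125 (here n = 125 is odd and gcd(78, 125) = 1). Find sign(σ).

-1

Orbit of 73 under x↦78x: [73, 69, 7, 46, 88, 114, 17]… (length divides ord_125(78)).
The orbit structure of x ↦ 78x mod 125: 4 orbits of sizes [100, 20, 4, 1].
Σ(ℓ_i−1) = 125−4 = 121; sign = (−1)^121 = -1.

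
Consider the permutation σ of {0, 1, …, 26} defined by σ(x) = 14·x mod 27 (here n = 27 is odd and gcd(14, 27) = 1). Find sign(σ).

Orbit of 22 under x↦14x: [22, 11, 19, 23, 25, 26, 13]… (length divides ord_27(14)).
π_14 has 4 disjoint cycles with lengths [18, 6, 2, 1] on {0,…,26}.
n − c = 27 − 4 = 23; sign = (−1)^23 = -1.
Via Zolotarev, sign(π_{14}) = (14|27) = -1.

-1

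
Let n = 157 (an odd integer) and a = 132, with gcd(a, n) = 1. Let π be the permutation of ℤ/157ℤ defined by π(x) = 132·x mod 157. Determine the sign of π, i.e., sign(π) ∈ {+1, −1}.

Orbit of 106 under x↦132x: [106, 19, 153, 100, 12, 14, 121]… (length divides ord_157(132)).
5 cycles of lengths [39, 39, 39, 39, 1].
n − c = 157 − 5 = 152; sign = (−1)^152 = +1.
Zolotarev: (132|157) = +1, matching the cycle-count sign.

+1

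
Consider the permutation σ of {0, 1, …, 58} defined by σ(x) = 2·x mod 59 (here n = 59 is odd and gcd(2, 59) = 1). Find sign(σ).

Orbit of 57 under x↦2x: [57, 55, 51, 43, 27, 54, 49]… (length divides ord_59(2)).
The orbit structure of x ↦ 2x mod 59: 2 orbits of sizes [58, 1].
With 2 cycles on 59 points, sign = (−1)^{59−2} = -1.

-1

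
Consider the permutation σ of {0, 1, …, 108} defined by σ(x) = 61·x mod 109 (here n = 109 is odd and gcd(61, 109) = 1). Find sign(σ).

Trace 83: π^k(83) = [83, 49, 46, 81, 36, 16, 104] for k=0..6.
π_61 has 3 disjoint cycles with lengths [54, 54, 1] on {0,…,108}.
3 cycles on 109: each ℓ→(−1)^(ℓ−1), product (−1)^106 = +1.
Via Zolotarev, sign(π_{61}) = (61|109) = +1.

+1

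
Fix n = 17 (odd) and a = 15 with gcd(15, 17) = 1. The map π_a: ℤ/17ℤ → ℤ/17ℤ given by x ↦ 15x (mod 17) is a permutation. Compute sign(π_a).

+1

Start at x=8: 8 → 1 → 15 → 4 → 9 → 16 → 2 → … (one orbit).
Cycle lengths of π_15 on ℤ/17ℤ: [8, 8, 1]; 3 cycles in total.
sign(π) = (−1)^{n − #cycles} = (−1)^{17−3} = (−1)^14 = +1.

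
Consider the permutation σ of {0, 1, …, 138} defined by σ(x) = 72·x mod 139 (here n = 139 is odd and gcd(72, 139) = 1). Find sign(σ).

-1

Start at x=87: 87 → 9 → 92 → 91 → 19 → 117 → 84 → … (one orbit).
π_72 has 2 disjoint cycles with lengths [138, 1] on {0,…,138}.
sign(π) = (−1)^{n − #cycles} = (−1)^{139−2} = (−1)^137 = -1.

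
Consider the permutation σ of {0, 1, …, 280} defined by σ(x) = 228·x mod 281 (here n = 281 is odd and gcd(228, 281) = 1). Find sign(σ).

+1

Trace 53: π^k(53) = [53, 1, 228, 280] for k=0..3.
π_228 has 71 disjoint cycles with lengths [4, 4, 4, 4, 4, 4, 4, 4, 4, 4, 4, 4, 4, 4, 4, 4, 4, 4, 4, 4, 4, 4, 4, 4, 4, 4, 4, 4, 4, 4, 4, 4, 4, 4, 4, 4, 4, 4, 4, 4, 4, 4, 4, 4, 4, 4, 4, 4, 4, 4, 4, 4, 4, 4, 4, 4, 4, 4, 4, 4, 4, 4, 4, 4, 4, 4, 4, 4, 4, 4, 1] on {0,…,280}.
sign(π) = (−1)^{n − #cycles} = (−1)^{281−71} = (−1)^210 = +1.
Via Zolotarev, sign(π_{228}) = (228|281) = +1.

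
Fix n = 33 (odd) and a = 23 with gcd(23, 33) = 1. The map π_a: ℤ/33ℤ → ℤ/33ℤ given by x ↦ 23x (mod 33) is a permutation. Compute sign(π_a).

-1

Start at x=23: 23 → 1 → 23 (one orbit).
Cycle lengths of π_23 on ℤ/33ℤ: [2, 2, 2, 2, 2, 2, 2, 2, 2, 2, 2, 1, 1, 1, 1, 1, 1, 1, 1, 1, 1, 1]; 22 cycles in total.
22 cycles on 33: each ℓ→(−1)^(ℓ−1), product (−1)^11 = -1.
Zolotarev: (23|33) = -1, matching the cycle-count sign.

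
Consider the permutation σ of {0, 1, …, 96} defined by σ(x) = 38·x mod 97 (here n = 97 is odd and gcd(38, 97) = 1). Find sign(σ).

Trace 3: π^k(3) = [3, 17, 64, 7, 72, 20, 81] for k=0..6.
Cycle type of π: 96 + 1; total 2 cycles.
With 2 cycles on 97 points, sign = (−1)^{97−2} = -1.
Check: (38/97) = -1 by Zolotarev.

-1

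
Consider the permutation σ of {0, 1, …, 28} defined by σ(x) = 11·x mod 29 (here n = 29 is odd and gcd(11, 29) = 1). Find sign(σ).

-1

Start at x=25: 25 → 14 → 9 → 12 → 16 → 2 → 22 → … (one orbit).
2 cycles of lengths [28, 1].
Σ(ℓ_i−1) = 29−2 = 27; sign = (−1)^27 = -1.
Check: (11/29) = -1 by Zolotarev.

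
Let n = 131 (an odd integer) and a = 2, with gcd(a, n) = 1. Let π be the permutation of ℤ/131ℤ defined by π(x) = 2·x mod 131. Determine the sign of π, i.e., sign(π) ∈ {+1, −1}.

Orbit of 45 under x↦2x: [45, 90, 49, 98, 65, 130, 129]… (length divides ord_131(2)).
π_2 has 2 disjoint cycles with lengths [130, 1] on {0,…,130}.
Σ(ℓ_i−1) = 131−2 = 129; sign = (−1)^129 = -1.

-1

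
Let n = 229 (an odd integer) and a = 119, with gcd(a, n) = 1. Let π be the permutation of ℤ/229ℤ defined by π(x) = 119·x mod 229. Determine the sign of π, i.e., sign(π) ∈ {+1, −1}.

Orbit of 82 under x↦119x: [82, 140, 172, 87, 48, 216, 56]… (length divides ord_229(119)).
Cycle type of π: 228 + 1; total 2 cycles.
229 − 2 = 227 transpositions; sign(π) = (−1)^227 = -1.

-1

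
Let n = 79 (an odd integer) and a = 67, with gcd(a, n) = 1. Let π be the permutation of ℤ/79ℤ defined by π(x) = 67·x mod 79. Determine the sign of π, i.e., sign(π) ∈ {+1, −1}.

Start at x=62: 62 → 46 → 1 → 67 → 65 → 10 → 38 → … (one orbit).
The orbit structure of x ↦ 67x mod 79: 7 orbits of sizes [13, 13, 13, 13, 13, 13, 1].
sign(π) = (−1)^{n − #cycles} = (−1)^{79−7} = (−1)^72 = +1.
Check: (67/79) = +1 by Zolotarev.

+1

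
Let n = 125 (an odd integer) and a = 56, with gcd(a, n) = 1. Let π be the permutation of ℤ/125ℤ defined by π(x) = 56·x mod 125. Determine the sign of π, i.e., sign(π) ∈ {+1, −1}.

+1

Trace 121: π^k(121) = [121, 26, 81, 36, 16, 21, 51] for k=0..6.
Cycle type of π: 25×4 + 5×4 + 1×5; total 13 cycles.
Σ(ℓ_i−1) = 125−13 = 112; sign = (−1)^112 = +1.
Zolotarev: (56|125) = +1, matching the cycle-count sign.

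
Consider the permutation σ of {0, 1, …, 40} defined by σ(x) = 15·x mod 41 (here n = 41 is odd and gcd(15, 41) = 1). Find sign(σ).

-1

Trace 36: π^k(36) = [36, 7, 23, 17, 9, 12, 16] for k=0..6.
Cycle type of π: 40 + 1; total 2 cycles.
sign(π) = (−1)^{n − #cycles} = (−1)^{41−2} = (−1)^39 = -1.
Check: (15/41) = -1 by Zolotarev.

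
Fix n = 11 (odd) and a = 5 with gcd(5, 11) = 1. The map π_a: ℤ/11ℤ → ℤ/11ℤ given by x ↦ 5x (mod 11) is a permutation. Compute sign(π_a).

Trace 4: π^k(4) = [4, 9, 1, 5, 3] for k=0..4.
The orbit structure of x ↦ 5x mod 11: 3 orbits of sizes [5, 5, 1].
3 cycles on 11: each ℓ→(−1)^(ℓ−1), product (−1)^8 = +1.
Check: (5/11) = +1 by Zolotarev.

+1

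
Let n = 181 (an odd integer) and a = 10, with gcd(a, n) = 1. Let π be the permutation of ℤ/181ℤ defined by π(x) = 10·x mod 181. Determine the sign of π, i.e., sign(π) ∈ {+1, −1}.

-1

Start at x=40: 40 → 38 → 18 → 180 → 171 → 81 → 86 → … (one orbit).
Cycle type of π: 180 + 1; total 2 cycles.
sign(π) = (−1)^{n − #cycles} = (−1)^{181−2} = (−1)^179 = -1.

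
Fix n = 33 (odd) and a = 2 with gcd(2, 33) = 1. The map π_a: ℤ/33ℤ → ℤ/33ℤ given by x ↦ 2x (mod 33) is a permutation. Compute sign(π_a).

+1

Trace 2: π^k(2) = [2, 4, 8, 16, 32, 31, 29] for k=0..6.
The orbit structure of x ↦ 2x mod 33: 5 orbits of sizes [10, 10, 10, 2, 1].
Σ(ℓ_i−1) = 33−5 = 28; sign = (−1)^28 = +1.
Via Zolotarev, sign(π_{2}) = (2|33) = +1.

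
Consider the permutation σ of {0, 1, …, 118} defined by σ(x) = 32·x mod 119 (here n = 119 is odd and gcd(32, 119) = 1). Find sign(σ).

+1

Trace 9: π^k(9) = [9, 50, 53, 30, 8, 18, 100] for k=0..6.
Cycle type of π: 24×4 + 8×2 + 3×2 + 1; total 9 cycles.
sign(π) = (−1)^{n − #cycles} = (−1)^{119−9} = (−1)^110 = +1.
Check: (32/119) = +1 by Zolotarev.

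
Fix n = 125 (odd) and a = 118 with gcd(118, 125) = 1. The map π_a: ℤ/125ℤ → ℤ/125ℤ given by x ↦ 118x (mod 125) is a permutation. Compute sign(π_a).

-1

Trace 124: π^k(124) = [124, 7, 76, 93, 99, 57, 101] for k=0..6.
12 cycles of lengths [20, 20, 20, 20, 20, 4, 4, 4, 4, 4, 4, 1].
Σ(ℓ_i−1) = 125−12 = 113; sign = (−1)^113 = -1.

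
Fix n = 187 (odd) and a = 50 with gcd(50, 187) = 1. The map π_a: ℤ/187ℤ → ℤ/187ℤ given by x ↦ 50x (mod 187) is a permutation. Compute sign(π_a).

Start at x=1: 1 → 50 → 69 → 84 → 86 → 186 → 137 → … (one orbit).
Decompose π into cycles: lengths [10, 10, 10, 10, 10, 10, 10, 10, 10, 10, 10, 10, 10, 10, 10, 10, 10, 2, 2, 2, 2, 2, 2, 2, 2, 1] (26 cycles, including the fixed point 0).
n − c = 187 − 26 = 161; sign = (−1)^161 = -1.
Zolotarev: (50|187) = -1, matching the cycle-count sign.

-1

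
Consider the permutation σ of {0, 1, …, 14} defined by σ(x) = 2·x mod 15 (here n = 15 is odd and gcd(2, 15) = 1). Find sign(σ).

+1

Trace 4: π^k(4) = [4, 8, 1, 2] for k=0..3.
π_2 has 5 disjoint cycles with lengths [4, 4, 4, 2, 1] on {0,…,14}.
Σ(ℓ_i−1) = 15−5 = 10; sign = (−1)^10 = +1.
The Jacobi symbol (2|15) = +1 (Zolotarev) agrees.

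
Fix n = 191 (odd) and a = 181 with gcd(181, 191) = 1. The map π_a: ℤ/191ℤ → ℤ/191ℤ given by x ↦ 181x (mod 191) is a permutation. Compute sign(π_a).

-1

Start at x=116: 116 → 177 → 140 → 128 → 57 → 3 → 161 → … (one orbit).
Cycle type of π: 190 + 1; total 2 cycles.
With 2 cycles on 191 points, sign = (−1)^{191−2} = -1.
Check: (181/191) = -1 by Zolotarev.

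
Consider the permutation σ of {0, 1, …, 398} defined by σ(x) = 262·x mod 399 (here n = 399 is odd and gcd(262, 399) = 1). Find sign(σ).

+1

Start at x=1: 1 → 262 → 16 → 202 → 256 → 40 → 106 → … (one orbit).
Cycle lengths of π_262 on ℤ/399ℤ: [18, 18, 18, 18, 18, 18, 18, 18, 18, 18, 18, 18, 18, 18, 18, 18, 18, 18, 18, 18, 18, 6, 6, 6, 1, 1, 1]; 27 cycles in total.
n − c = 399 − 27 = 372; sign = (−1)^372 = +1.
Check: (262/399) = +1 by Zolotarev.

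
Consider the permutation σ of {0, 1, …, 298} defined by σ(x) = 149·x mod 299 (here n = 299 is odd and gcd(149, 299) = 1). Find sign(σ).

+1

Orbit of 125 under x↦149x: [125, 87, 106, 246, 176, 211, 44]… (length divides ord_299(149)).
5 cycles of lengths [132, 132, 22, 12, 1].
With 5 cycles on 299 points, sign = (−1)^{299−5} = +1.
Check: (149/299) = +1 by Zolotarev.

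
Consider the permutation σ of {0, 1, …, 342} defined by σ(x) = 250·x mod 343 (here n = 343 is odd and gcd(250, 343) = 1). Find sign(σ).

Start at x=144: 144 → 328 → 23 → 262 → 330 → 180 → 67 → … (one orbit).
The orbit structure of x ↦ 250x mod 343: 4 orbits of sizes [294, 42, 6, 1].
With 4 cycles on 343 points, sign = (−1)^{343−4} = -1.
The Jacobi symbol (250|343) = -1 (Zolotarev) agrees.

-1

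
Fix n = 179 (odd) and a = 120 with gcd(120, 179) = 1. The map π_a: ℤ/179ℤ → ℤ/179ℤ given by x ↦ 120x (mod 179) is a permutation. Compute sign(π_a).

Trace 100: π^k(100) = [100, 7, 124, 23, 75, 50, 93] for k=0..6.
π_120 has 2 disjoint cycles with lengths [178, 1] on {0,…,178}.
sign(π) = (−1)^{n − #cycles} = (−1)^{179−2} = (−1)^177 = -1.
Check: (120/179) = -1 by Zolotarev.

-1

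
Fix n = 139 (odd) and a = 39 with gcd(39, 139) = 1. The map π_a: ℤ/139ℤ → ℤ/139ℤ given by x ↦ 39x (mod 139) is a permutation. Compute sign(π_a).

-1

Start at x=59: 59 → 77 → 84 → 79 → 23 → 63 → 94 → … (one orbit).
π_39 has 4 disjoint cycles with lengths [46, 46, 46, 1] on {0,…,138}.
With 4 cycles on 139 points, sign = (−1)^{139−4} = -1.
Check: (39/139) = -1 by Zolotarev.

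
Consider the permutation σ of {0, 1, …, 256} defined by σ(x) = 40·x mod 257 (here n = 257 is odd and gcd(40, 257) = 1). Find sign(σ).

Orbit of 243 under x↦40x: [243, 211, 216, 159, 192, 227, 85]… (length divides ord_257(40)).
Cycle lengths of π_40 on ℤ/257ℤ: [256, 1]; 2 cycles in total.
257 − 2 = 255 transpositions; sign(π) = (−1)^255 = -1.

-1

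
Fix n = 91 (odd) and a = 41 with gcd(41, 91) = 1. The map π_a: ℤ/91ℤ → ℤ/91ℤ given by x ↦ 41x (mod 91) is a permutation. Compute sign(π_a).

Trace 83: π^k(83) = [83, 36, 20, 1, 41, 43, 34] for k=0..6.
Decompose π into cycles: lengths [12, 12, 12, 12, 12, 12, 12, 2, 2, 2, 1] (11 cycles, including the fixed point 0).
n − c = 91 − 11 = 80; sign = (−1)^80 = +1.
Zolotarev: (41|91) = +1, matching the cycle-count sign.

+1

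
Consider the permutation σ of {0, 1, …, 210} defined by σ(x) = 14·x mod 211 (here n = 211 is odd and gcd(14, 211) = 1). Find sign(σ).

+1

Trace 1: π^k(1) = [1, 14, 196] for k=0..2.
Cycle type of π: 3×70 + 1; total 71 cycles.
sign(π) = (−1)^{n − #cycles} = (−1)^{211−71} = (−1)^140 = +1.
(14|211)_J = +1 (Zolotarev's lemma cross-check).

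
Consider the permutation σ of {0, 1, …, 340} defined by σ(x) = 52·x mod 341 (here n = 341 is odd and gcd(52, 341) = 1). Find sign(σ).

Orbit of 282 under x↦52x: [282, 1, 52, 317, 116, 235, 285]… (length divides ord_341(52)).
The orbit structure of x ↦ 52x mod 341: 13 orbits of sizes [30, 30, 30, 30, 30, 30, 30, 30, 30, 30, 30, 10, 1].
With 13 cycles on 341 points, sign = (−1)^{341−13} = +1.

+1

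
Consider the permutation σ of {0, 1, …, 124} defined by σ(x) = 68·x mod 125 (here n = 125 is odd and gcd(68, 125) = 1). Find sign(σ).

Start at x=124: 124 → 57 → 1 → 68 → 124 (one orbit).
Decompose π into cycles: lengths [4, 4, 4, 4, 4, 4, 4, 4, 4, 4, 4, 4, 4, 4, 4, 4, 4, 4, 4, 4, 4, 4, 4, 4, 4, 4, 4, 4, 4, 4, 4, 1] (32 cycles, including the fixed point 0).
32 cycles on 125: each ℓ→(−1)^(ℓ−1), product (−1)^93 = -1.

-1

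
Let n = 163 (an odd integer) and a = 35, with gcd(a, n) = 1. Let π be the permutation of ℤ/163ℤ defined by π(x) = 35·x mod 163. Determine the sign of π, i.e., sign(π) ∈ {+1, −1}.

+1

Trace 156: π^k(156) = [156, 81, 64, 121, 160, 58, 74] for k=0..6.
Cycle type of π: 81×2 + 1; total 3 cycles.
Σ(ℓ_i−1) = 163−3 = 160; sign = (−1)^160 = +1.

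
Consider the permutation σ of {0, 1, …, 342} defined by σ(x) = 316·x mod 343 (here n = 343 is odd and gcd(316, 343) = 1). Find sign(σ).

Orbit of 281 under x↦316x: [281, 302, 78, 295, 267, 337, 162]… (length divides ord_343(316)).
Cycle lengths of π_316 on ℤ/343ℤ: [49, 49, 49, 49, 49, 49, 7, 7, 7, 7, 7, 7, 1, 1, 1, 1, 1, 1, 1]; 19 cycles in total.
343 − 19 = 324 transpositions; sign(π) = (−1)^324 = +1.

+1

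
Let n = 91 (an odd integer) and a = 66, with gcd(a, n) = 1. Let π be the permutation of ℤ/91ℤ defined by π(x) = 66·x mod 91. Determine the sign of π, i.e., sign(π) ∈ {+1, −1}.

Orbit of 1 under x↦66x: [1, 66, 79, 27, 53, 40]… (length divides ord_91(66)).
The orbit structure of x ↦ 66x mod 91: 26 orbits of sizes [6, 6, 6, 6, 6, 6, 6, 6, 6, 6, 6, 6, 6, 1, 1, 1, 1, 1, 1, 1, 1, 1, 1, 1, 1, 1].
sign(π) = (−1)^{n − #cycles} = (−1)^{91−26} = (−1)^65 = -1.

-1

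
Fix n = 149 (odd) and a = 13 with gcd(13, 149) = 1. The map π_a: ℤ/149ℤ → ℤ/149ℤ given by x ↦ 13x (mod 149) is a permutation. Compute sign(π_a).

Start at x=6: 6 → 78 → 120 → 70 → 16 → 59 → 22 → … (one orbit).
Decompose π into cycles: lengths [148, 1] (2 cycles, including the fixed point 0).
With 2 cycles on 149 points, sign = (−1)^{149−2} = -1.
(13|149)_J = -1 (Zolotarev's lemma cross-check).

-1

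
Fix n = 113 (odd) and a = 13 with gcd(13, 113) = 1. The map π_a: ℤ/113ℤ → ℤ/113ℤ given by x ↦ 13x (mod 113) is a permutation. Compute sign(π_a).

Start at x=111: 111 → 87 → 1 → 13 → 56 → 50 → 85 → … (one orbit).
π_13 has 3 disjoint cycles with lengths [56, 56, 1] on {0,…,112}.
With 3 cycles on 113 points, sign = (−1)^{113−3} = +1.
The Jacobi symbol (13|113) = +1 (Zolotarev) agrees.

+1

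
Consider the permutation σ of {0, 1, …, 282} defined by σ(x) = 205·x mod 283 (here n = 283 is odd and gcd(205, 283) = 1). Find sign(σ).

Trace 281: π^k(281) = [281, 156, 1, 205, 141, 39, 71] for k=0..6.
Cycle type of π: 94×3 + 1; total 4 cycles.
With 4 cycles on 283 points, sign = (−1)^{283−4} = -1.

-1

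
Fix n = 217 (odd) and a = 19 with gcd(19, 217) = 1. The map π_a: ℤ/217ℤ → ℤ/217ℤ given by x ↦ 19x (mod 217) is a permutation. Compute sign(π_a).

-1

Orbit of 144 under x↦19x: [144, 132, 121, 129, 64, 131, 102]… (length divides ord_217(19)).
The orbit structure of x ↦ 19x mod 217: 10 orbits of sizes [30, 30, 30, 30, 30, 30, 15, 15, 6, 1].
Σ(ℓ_i−1) = 217−10 = 207; sign = (−1)^207 = -1.
(19|217)_J = -1 (Zolotarev's lemma cross-check).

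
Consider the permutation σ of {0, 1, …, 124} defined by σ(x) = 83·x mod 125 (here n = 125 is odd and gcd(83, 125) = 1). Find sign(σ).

-1

Start at x=38: 38 → 29 → 32 → 31 → 73 → 59 → 22 → … (one orbit).
Decompose π into cycles: lengths [100, 20, 4, 1] (4 cycles, including the fixed point 0).
4 cycles on 125: each ℓ→(−1)^(ℓ−1), product (−1)^121 = -1.
Zolotarev: (83|125) = -1, matching the cycle-count sign.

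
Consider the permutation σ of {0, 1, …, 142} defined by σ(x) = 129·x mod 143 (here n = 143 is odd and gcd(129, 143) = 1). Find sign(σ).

-1

Trace 129: π^k(129) = [129, 53, 116, 92, 142, 14, 90] for k=0..6.
Decompose π into cycles: lengths [10, 10, 10, 10, 10, 10, 10, 10, 10, 10, 10, 10, 10, 2, 2, 2, 2, 2, 2, 1] (20 cycles, including the fixed point 0).
Σ(ℓ_i−1) = 143−20 = 123; sign = (−1)^123 = -1.
Check: (129/143) = -1 by Zolotarev.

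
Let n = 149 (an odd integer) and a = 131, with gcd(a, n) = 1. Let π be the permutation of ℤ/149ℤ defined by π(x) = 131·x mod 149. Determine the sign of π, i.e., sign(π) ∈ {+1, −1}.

Trace 137: π^k(137) = [137, 67, 135, 103, 83, 145, 72] for k=0..6.
Decompose π into cycles: lengths [148, 1] (2 cycles, including the fixed point 0).
2 cycles on 149: each ℓ→(−1)^(ℓ−1), product (−1)^147 = -1.
(131|149)_J = -1 (Zolotarev's lemma cross-check).

-1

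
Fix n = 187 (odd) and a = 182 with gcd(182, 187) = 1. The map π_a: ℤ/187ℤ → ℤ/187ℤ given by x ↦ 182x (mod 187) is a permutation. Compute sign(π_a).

Start at x=105: 105 → 36 → 7 → 152 → 175 → 60 → 74 → … (one orbit).
π_182 has 5 disjoint cycles with lengths [80, 80, 16, 10, 1] on {0,…,186}.
Σ(ℓ_i−1) = 187−5 = 182; sign = (−1)^182 = +1.

+1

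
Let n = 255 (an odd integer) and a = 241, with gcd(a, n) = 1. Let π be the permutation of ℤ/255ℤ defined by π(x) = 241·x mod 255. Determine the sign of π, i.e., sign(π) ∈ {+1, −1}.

Trace 181: π^k(181) = [181, 16, 31, 76, 211, 106, 46] for k=0..6.
π_241 has 30 disjoint cycles with lengths [16, 16, 16, 16, 16, 16, 16, 16, 16, 16, 16, 16, 16, 16, 16, 1, 1, 1, 1, 1, 1, 1, 1, 1, 1, 1, 1, 1, 1, 1] on {0,…,254}.
Σ(ℓ_i−1) = 255−30 = 225; sign = (−1)^225 = -1.
Via Zolotarev, sign(π_{241}) = (241|255) = -1.

-1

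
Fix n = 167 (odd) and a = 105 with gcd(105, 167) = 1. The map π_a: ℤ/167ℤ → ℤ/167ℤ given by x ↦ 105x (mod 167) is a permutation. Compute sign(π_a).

Trace 104: π^k(104) = [104, 65, 145, 28, 101, 84, 136] for k=0..6.
π_105 has 2 disjoint cycles with lengths [166, 1] on {0,…,166}.
sign(π) = (−1)^{n − #cycles} = (−1)^{167−2} = (−1)^165 = -1.

-1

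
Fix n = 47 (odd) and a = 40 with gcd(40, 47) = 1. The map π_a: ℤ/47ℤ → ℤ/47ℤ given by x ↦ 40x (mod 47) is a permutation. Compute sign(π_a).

Start at x=46: 46 → 7 → 45 → 14 → 43 → 28 → 39 → … (one orbit).
The orbit structure of x ↦ 40x mod 47: 2 orbits of sizes [46, 1].
2 cycles on 47: each ℓ→(−1)^(ℓ−1), product (−1)^45 = -1.
Via Zolotarev, sign(π_{40}) = (40|47) = -1.

-1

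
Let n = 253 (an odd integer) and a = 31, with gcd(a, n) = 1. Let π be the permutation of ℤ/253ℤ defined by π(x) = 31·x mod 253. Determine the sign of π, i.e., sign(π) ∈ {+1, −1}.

+1

Start at x=16: 16 → 243 → 196 → 4 → 124 → 49 → 1 → … (one orbit).
Decompose π into cycles: lengths [55, 55, 55, 55, 11, 11, 5, 5, 1] (9 cycles, including the fixed point 0).
9 cycles on 253: each ℓ→(−1)^(ℓ−1), product (−1)^244 = +1.
(31|253)_J = +1 (Zolotarev's lemma cross-check).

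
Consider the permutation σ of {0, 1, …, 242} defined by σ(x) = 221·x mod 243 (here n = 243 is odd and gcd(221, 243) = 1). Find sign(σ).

Orbit of 202 under x↦221x: [202, 173, 82, 140, 79, 206, 85]… (length divides ord_243(221)).
Decompose π into cycles: lengths [162, 54, 18, 6, 2, 1] (6 cycles, including the fixed point 0).
n − c = 243 − 6 = 237; sign = (−1)^237 = -1.

-1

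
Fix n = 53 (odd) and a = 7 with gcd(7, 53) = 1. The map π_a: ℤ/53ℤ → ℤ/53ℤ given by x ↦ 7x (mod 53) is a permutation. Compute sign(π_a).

Start at x=52: 52 → 46 → 4 → 28 → 37 → 47 → 11 → … (one orbit).
π_7 has 3 disjoint cycles with lengths [26, 26, 1] on {0,…,52}.
With 3 cycles on 53 points, sign = (−1)^{53−3} = +1.

+1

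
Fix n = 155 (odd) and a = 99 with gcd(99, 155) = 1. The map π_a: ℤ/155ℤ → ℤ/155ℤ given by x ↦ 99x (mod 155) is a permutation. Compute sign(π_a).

-1

Start at x=56: 56 → 119 → 1 → 99 → 36 → 154 → 56 (one orbit).
Cycle type of π: 6×25 + 2×2 + 1; total 28 cycles.
n − c = 155 − 28 = 127; sign = (−1)^127 = -1.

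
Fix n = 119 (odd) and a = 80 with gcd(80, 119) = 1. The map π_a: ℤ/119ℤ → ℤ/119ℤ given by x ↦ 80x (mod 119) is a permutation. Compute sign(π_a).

Trace 18: π^k(18) = [18, 12, 8, 45, 30, 20, 53] for k=0..6.
5 cycles of lengths [48, 48, 16, 6, 1].
With 5 cycles on 119 points, sign = (−1)^{119−5} = +1.

+1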